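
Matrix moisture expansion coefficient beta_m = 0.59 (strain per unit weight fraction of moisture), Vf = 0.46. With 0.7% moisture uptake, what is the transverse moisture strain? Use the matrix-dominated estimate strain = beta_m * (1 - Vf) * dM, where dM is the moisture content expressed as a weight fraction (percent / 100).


dM = 0.7/100 = 0.007
strain = beta_m * (1-Vf) * dM = 0.59 * 0.54 * 0.007 = 0.0022302

0.0022302


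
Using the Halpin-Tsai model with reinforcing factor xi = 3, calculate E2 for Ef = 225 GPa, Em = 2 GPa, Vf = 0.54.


eta = (Ef/Em - 1)/(Ef/Em + xi) = (112.5 - 1)/(112.5 + 3) = 0.9654
E2 = Em*(1+xi*eta*Vf)/(1-eta*Vf) = 10.71 GPa

10.71 GPa


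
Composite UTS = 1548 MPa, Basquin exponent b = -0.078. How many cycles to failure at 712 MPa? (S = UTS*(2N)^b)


N = 0.5 * (S/UTS)^(1/b) = 0.5 * (712/1548)^(1/-0.078) = 10549.0443 cycles

10549.0443 cycles


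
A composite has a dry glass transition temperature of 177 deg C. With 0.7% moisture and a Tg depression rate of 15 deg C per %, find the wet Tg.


Tg_wet = Tg_dry - k*moisture = 177 - 15*0.7 = 166.5 deg C

166.5 deg C


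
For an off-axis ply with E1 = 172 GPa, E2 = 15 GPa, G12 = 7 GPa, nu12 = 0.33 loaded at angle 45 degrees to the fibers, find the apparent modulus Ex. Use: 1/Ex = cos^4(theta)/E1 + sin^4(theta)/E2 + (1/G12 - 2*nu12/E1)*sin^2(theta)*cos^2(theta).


cos^4(45) = 0.25, sin^4(45) = 0.25, sin^2(45)*cos^2(45) = 0.25
1/G12 - 2*nu12/E1 = 1/7 - 2*0.33/172 = 0.13902 GPa^-1
1/Ex = 0.25/172 + 0.25/15 + 0.13902*0.25 = 0.0528751 GPa^-1
Ex = 18.91 GPa

18.91 GPa


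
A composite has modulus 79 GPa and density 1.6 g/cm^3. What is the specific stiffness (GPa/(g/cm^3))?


Specific stiffness = E/rho = 79/1.6 = 49.4 GPa/(g/cm^3)

49.4 GPa/(g/cm^3)


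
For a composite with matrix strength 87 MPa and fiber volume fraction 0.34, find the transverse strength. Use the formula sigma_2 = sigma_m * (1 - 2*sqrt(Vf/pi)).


factor = 1 - 2*sqrt(0.34/pi) = 0.342
sigma_2 = 87 * 0.342 = 29.76 MPa

29.76 MPa


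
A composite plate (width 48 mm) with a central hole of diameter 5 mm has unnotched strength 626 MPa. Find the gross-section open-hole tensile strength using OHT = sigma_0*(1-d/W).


OHT = sigma_0*(1-d/W) = 626*(1-5/48) = 560.8 MPa

560.8 MPa


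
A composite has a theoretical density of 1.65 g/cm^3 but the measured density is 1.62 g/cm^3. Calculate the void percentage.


Void% = (rho_theo - rho_actual)/rho_theo * 100 = (1.65 - 1.62)/1.65 * 100 = 1.82%

1.82%


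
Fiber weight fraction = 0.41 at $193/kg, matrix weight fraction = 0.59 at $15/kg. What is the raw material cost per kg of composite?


Cost = cost_f*Wf + cost_m*Wm = 193*0.41 + 15*0.59 = $87.98/kg

$87.98/kg


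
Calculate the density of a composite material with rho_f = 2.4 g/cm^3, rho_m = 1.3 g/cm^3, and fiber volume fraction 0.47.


rho_c = rho_f*Vf + rho_m*(1-Vf) = 2.4*0.47 + 1.3*0.53 = 1.817 g/cm^3

1.817 g/cm^3


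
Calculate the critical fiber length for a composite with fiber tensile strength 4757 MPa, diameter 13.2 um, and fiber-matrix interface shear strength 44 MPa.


Lc = sigma_f * d / (2 * tau_i) = 4757 * 13.2 / (2 * 44) = 713.6 um

713.6 um


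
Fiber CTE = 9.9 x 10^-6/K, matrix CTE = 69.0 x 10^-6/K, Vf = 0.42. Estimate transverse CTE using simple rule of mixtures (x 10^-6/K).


alpha_2 = alpha_f*Vf + alpha_m*(1-Vf) = 9.9*0.42 + 69.0*0.58 = 44.2 x 10^-6/K

44.2 x 10^-6/K


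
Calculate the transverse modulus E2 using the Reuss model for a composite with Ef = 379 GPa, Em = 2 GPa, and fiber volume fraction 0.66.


1/E2 = Vf/Ef + (1-Vf)/Em = 0.66/379 + 0.34/2
E2 = 5.82 GPa

5.82 GPa


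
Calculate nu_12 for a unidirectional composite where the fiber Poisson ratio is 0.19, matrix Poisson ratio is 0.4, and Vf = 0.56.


nu_12 = nu_f*Vf + nu_m*(1-Vf) = 0.19*0.56 + 0.4*0.44 = 0.2824

0.2824


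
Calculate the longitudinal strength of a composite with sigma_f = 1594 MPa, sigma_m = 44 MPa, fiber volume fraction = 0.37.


sigma_1 = sigma_f*Vf + sigma_m*(1-Vf) = 1594*0.37 + 44*0.63 = 617.5 MPa

617.5 MPa


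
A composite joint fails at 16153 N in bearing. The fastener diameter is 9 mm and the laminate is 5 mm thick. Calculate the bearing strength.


sigma_br = F/(d*h) = 16153/(9*5) = 359.0 MPa

359.0 MPa


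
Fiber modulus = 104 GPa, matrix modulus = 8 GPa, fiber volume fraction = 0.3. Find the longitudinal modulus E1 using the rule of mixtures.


E1 = Ef*Vf + Em*(1-Vf) = 104*0.3 + 8*0.7 = 36.8 GPa

36.8 GPa


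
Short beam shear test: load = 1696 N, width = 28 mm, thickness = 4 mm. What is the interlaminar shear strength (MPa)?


ILSS = 3F/(4bh) = 3*1696/(4*28*4) = 11.36 MPa

11.36 MPa


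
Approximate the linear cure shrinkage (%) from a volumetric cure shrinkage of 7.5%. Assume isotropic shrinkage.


Linear shrinkage ≈ vol_shrink/3 = 7.5/3 = 2.5%

2.5%


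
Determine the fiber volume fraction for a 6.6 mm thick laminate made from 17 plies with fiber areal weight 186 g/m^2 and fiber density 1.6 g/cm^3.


Vf = n * FAW / (rho_f * h * 1000) = 17 * 186 / (1.6 * 6.6 * 1000) = 0.2994

0.2994


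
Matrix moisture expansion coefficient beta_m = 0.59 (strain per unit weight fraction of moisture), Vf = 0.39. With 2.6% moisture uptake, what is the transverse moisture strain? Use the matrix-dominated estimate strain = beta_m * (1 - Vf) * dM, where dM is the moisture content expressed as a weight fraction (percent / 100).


dM = 2.6/100 = 0.026
strain = beta_m * (1-Vf) * dM = 0.59 * 0.61 * 0.026 = 0.0093574

0.0093574


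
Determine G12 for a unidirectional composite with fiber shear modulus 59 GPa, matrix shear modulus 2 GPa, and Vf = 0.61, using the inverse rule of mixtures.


1/G12 = Vf/Gf + (1-Vf)/Gm = 0.61/59 + 0.39/2
G12 = 4.87 GPa

4.87 GPa


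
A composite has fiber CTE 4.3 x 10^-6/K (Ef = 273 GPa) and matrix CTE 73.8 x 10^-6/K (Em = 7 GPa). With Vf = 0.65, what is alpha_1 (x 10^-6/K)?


E1 = Ef*Vf + Em*(1-Vf) = 179.9
alpha_1 = (alpha_f*Ef*Vf + alpha_m*Em*(1-Vf))/E1 = 5.25 x 10^-6/K

5.25 x 10^-6/K


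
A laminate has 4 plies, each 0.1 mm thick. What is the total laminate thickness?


h = n * t_ply = 4 * 0.1 = 0.4 mm

0.4 mm


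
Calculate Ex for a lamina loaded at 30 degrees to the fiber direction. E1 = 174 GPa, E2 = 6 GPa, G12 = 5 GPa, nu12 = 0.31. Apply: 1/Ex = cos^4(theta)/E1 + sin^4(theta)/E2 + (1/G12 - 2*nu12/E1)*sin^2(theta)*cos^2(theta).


cos^4(30) = 0.5625, sin^4(30) = 0.0625, sin^2(30)*cos^2(30) = 0.1875
1/G12 - 2*nu12/E1 = 1/5 - 2*0.31/174 = 0.196437 GPa^-1
1/Ex = 0.5625/174 + 0.0625/6 + 0.196437*0.1875 = 0.0504813 GPa^-1
Ex = 19.81 GPa

19.81 GPa


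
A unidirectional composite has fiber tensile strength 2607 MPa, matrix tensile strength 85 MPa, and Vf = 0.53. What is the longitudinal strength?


sigma_1 = sigma_f*Vf + sigma_m*(1-Vf) = 2607*0.53 + 85*0.47 = 1421.7 MPa

1421.7 MPa


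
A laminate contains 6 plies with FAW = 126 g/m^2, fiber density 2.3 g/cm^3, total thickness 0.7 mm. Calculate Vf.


Vf = n * FAW / (rho_f * h * 1000) = 6 * 126 / (2.3 * 0.7 * 1000) = 0.4696

0.4696


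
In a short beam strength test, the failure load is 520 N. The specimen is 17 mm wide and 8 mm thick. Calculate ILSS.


ILSS = 3F/(4bh) = 3*520/(4*17*8) = 2.87 MPa

2.87 MPa


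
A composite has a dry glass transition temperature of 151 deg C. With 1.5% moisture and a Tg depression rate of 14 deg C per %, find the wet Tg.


Tg_wet = Tg_dry - k*moisture = 151 - 14*1.5 = 130.0 deg C

130.0 deg C


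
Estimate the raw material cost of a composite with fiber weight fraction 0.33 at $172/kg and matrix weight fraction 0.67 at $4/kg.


Cost = cost_f*Wf + cost_m*Wm = 172*0.33 + 4*0.67 = $59.44/kg

$59.44/kg


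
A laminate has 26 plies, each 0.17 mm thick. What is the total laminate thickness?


h = n * t_ply = 26 * 0.17 = 4.42 mm

4.42 mm


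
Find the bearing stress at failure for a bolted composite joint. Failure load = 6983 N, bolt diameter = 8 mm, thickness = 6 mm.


sigma_br = F/(d*h) = 6983/(8*6) = 145.5 MPa

145.5 MPa


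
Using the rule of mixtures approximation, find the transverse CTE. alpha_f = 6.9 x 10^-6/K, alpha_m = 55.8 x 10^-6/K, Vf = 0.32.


alpha_2 = alpha_f*Vf + alpha_m*(1-Vf) = 6.9*0.32 + 55.8*0.68 = 40.2 x 10^-6/K

40.2 x 10^-6/K


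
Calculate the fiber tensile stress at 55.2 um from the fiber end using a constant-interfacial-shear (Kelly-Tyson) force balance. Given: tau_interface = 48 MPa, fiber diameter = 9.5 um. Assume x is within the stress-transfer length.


Force balance: sigma_f * (pi*d^2/4) = tau * (pi*d) * x  ->  sigma_f = 4 * tau * x / d
sigma_f = 4 * 48 * 55.2 / 9.5 = 1115.6 MPa

1115.6 MPa


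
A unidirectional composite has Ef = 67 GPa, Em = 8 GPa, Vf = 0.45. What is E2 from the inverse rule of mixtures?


1/E2 = Vf/Ef + (1-Vf)/Em = 0.45/67 + 0.55/8
E2 = 13.25 GPa

13.25 GPa


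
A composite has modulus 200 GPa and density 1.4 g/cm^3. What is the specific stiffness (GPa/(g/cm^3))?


Specific stiffness = E/rho = 200/1.4 = 142.9 GPa/(g/cm^3)

142.9 GPa/(g/cm^3)


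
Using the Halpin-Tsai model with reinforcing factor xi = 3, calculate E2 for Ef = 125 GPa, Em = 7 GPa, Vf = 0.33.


eta = (Ef/Em - 1)/(Ef/Em + xi) = (17.8571 - 1)/(17.8571 + 3) = 0.8082
E2 = Em*(1+xi*eta*Vf)/(1-eta*Vf) = 17.18 GPa

17.18 GPa


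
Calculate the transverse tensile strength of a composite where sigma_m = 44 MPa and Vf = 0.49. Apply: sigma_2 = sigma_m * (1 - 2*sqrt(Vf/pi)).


factor = 1 - 2*sqrt(0.49/pi) = 0.2101
sigma_2 = 44 * 0.2101 = 9.25 MPa

9.25 MPa


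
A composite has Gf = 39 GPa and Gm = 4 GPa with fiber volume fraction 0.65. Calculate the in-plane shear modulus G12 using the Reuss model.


1/G12 = Vf/Gf + (1-Vf)/Gm = 0.65/39 + 0.35/4
G12 = 9.6 GPa

9.6 GPa


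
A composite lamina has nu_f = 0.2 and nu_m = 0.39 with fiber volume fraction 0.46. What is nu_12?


nu_12 = nu_f*Vf + nu_m*(1-Vf) = 0.2*0.46 + 0.39*0.54 = 0.3026

0.3026


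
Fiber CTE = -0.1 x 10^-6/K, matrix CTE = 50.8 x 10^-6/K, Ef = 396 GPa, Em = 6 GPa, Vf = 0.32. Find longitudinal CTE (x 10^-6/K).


E1 = Ef*Vf + Em*(1-Vf) = 130.8
alpha_1 = (alpha_f*Ef*Vf + alpha_m*Em*(1-Vf))/E1 = 1.49 x 10^-6/K

1.49 x 10^-6/K


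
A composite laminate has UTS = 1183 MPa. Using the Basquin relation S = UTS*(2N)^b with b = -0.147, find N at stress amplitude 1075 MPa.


N = 0.5 * (S/UTS)^(1/b) = 0.5 * (1075/1183)^(1/-0.147) = 0.9590 cycles

0.9590 cycles


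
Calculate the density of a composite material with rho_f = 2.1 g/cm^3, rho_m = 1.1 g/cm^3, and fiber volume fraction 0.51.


rho_c = rho_f*Vf + rho_m*(1-Vf) = 2.1*0.51 + 1.1*0.49 = 1.61 g/cm^3

1.61 g/cm^3


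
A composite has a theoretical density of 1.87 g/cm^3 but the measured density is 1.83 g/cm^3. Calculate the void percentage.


Void% = (rho_theo - rho_actual)/rho_theo * 100 = (1.87 - 1.83)/1.87 * 100 = 2.14%

2.14%


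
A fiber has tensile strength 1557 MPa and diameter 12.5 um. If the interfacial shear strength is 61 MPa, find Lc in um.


Lc = sigma_f * d / (2 * tau_i) = 1557 * 12.5 / (2 * 61) = 159.5 um

159.5 um


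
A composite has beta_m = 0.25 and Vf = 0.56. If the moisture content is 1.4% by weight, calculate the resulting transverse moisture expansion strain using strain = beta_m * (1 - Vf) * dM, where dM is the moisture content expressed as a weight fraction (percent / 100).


dM = 1.4/100 = 0.014
strain = beta_m * (1-Vf) * dM = 0.25 * 0.44 * 0.014 = 0.00154

0.00154


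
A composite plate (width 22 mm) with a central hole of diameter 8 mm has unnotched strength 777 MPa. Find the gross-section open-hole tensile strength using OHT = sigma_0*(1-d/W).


OHT = sigma_0*(1-d/W) = 777*(1-8/22) = 494.5 MPa

494.5 MPa


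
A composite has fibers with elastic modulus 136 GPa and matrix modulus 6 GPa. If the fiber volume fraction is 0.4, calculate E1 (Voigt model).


E1 = Ef*Vf + Em*(1-Vf) = 136*0.4 + 6*0.6 = 58.0 GPa

58.0 GPa


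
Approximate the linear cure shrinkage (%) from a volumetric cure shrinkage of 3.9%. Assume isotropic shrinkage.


Linear shrinkage ≈ vol_shrink/3 = 3.9/3 = 1.3%

1.3%


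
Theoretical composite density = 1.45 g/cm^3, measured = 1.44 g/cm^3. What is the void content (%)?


Void% = (rho_theo - rho_actual)/rho_theo * 100 = (1.45 - 1.44)/1.45 * 100 = 0.69%

0.69%


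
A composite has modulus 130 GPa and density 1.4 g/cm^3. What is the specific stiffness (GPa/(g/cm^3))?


Specific stiffness = E/rho = 130/1.4 = 92.9 GPa/(g/cm^3)

92.9 GPa/(g/cm^3)


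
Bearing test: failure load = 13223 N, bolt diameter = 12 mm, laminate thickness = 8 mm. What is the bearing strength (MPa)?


sigma_br = F/(d*h) = 13223/(12*8) = 137.7 MPa

137.7 MPa


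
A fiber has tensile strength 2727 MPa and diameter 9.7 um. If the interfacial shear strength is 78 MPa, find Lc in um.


Lc = sigma_f * d / (2 * tau_i) = 2727 * 9.7 / (2 * 78) = 169.6 um

169.6 um


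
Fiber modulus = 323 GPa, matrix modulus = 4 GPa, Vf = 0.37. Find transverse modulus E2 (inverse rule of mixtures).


1/E2 = Vf/Ef + (1-Vf)/Em = 0.37/323 + 0.63/4
E2 = 6.3 GPa

6.3 GPa


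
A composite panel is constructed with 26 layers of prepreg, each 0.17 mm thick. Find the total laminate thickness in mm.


h = n * t_ply = 26 * 0.17 = 4.42 mm

4.42 mm


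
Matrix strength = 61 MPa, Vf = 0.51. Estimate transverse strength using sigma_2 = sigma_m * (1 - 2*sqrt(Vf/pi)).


factor = 1 - 2*sqrt(0.51/pi) = 0.1942
sigma_2 = 61 * 0.1942 = 11.84 MPa

11.84 MPa


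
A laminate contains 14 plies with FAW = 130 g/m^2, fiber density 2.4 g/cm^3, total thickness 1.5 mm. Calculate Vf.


Vf = n * FAW / (rho_f * h * 1000) = 14 * 130 / (2.4 * 1.5 * 1000) = 0.5056

0.5056


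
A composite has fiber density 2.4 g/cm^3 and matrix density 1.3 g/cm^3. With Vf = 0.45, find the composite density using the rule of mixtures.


rho_c = rho_f*Vf + rho_m*(1-Vf) = 2.4*0.45 + 1.3*0.55 = 1.795 g/cm^3

1.795 g/cm^3


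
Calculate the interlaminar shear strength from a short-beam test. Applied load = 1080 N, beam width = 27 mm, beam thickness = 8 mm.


ILSS = 3F/(4bh) = 3*1080/(4*27*8) = 3.75 MPa

3.75 MPa


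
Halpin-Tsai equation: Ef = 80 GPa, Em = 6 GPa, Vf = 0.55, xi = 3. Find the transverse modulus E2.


eta = (Ef/Em - 1)/(Ef/Em + xi) = (13.3333 - 1)/(13.3333 + 3) = 0.7551
E2 = Em*(1+xi*eta*Vf)/(1-eta*Vf) = 23.05 GPa

23.05 GPa


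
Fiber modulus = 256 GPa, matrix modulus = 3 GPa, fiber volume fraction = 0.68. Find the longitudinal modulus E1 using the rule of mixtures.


E1 = Ef*Vf + Em*(1-Vf) = 256*0.68 + 3*0.32 = 175.04 GPa

175.04 GPa


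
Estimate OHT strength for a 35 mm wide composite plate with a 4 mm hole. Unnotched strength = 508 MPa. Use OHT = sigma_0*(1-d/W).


OHT = sigma_0*(1-d/W) = 508*(1-4/35) = 449.9 MPa

449.9 MPa


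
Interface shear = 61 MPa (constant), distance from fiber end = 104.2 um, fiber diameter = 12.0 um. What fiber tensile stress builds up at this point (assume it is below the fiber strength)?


Force balance: sigma_f * (pi*d^2/4) = tau * (pi*d) * x  ->  sigma_f = 4 * tau * x / d
sigma_f = 4 * 61 * 104.2 / 12.0 = 2118.7 MPa

2118.7 MPa


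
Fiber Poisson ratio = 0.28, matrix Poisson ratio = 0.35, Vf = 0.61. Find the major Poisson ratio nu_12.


nu_12 = nu_f*Vf + nu_m*(1-Vf) = 0.28*0.61 + 0.35*0.39 = 0.3073

0.3073


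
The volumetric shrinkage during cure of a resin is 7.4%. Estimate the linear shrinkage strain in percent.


Linear shrinkage ≈ vol_shrink/3 = 7.4/3 = 2.467%

2.467%


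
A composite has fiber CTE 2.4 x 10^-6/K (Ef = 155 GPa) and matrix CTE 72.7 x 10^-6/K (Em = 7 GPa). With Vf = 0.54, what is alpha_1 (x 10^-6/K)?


E1 = Ef*Vf + Em*(1-Vf) = 86.92
alpha_1 = (alpha_f*Ef*Vf + alpha_m*Em*(1-Vf))/E1 = 5.0 x 10^-6/K

5.0 x 10^-6/K


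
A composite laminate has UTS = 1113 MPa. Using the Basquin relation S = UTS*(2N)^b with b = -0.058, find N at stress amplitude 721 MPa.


N = 0.5 * (S/UTS)^(1/b) = 0.5 * (721/1113)^(1/-0.058) = 891.2566 cycles

891.2566 cycles


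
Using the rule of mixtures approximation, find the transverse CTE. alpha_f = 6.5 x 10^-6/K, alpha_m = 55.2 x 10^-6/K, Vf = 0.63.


alpha_2 = alpha_f*Vf + alpha_m*(1-Vf) = 6.5*0.63 + 55.2*0.37 = 24.5 x 10^-6/K

24.5 x 10^-6/K


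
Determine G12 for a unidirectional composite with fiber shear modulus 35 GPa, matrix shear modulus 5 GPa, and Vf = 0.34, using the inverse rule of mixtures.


1/G12 = Vf/Gf + (1-Vf)/Gm = 0.34/35 + 0.66/5
G12 = 7.06 GPa

7.06 GPa


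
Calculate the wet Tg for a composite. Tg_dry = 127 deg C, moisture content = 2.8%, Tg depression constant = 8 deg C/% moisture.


Tg_wet = Tg_dry - k*moisture = 127 - 8*2.8 = 104.6 deg C

104.6 deg C


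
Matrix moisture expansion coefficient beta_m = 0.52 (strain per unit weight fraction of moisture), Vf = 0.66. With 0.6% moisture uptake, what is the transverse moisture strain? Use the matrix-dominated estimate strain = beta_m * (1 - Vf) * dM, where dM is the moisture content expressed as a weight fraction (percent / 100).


dM = 0.6/100 = 0.006
strain = beta_m * (1-Vf) * dM = 0.52 * 0.34 * 0.006 = 0.0010608

0.0010608


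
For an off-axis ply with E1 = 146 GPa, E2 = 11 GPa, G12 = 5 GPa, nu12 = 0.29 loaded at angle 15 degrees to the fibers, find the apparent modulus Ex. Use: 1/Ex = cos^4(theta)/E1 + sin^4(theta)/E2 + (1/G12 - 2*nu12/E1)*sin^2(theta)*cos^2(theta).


cos^4(15) = 0.870513, sin^4(15) = 0.004487, sin^2(15)*cos^2(15) = 0.0625
1/G12 - 2*nu12/E1 = 1/5 - 2*0.29/146 = 0.196027 GPa^-1
1/Ex = 0.870513/146 + 0.004487/11 + 0.196027*0.0625 = 0.0186221 GPa^-1
Ex = 53.7 GPa

53.7 GPa


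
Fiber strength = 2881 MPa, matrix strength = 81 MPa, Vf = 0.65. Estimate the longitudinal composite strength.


sigma_1 = sigma_f*Vf + sigma_m*(1-Vf) = 2881*0.65 + 81*0.35 = 1901.0 MPa

1901.0 MPa


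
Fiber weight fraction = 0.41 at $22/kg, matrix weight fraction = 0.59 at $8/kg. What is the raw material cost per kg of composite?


Cost = cost_f*Wf + cost_m*Wm = 22*0.41 + 8*0.59 = $13.74/kg

$13.74/kg


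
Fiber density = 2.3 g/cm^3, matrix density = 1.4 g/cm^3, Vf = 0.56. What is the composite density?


rho_c = rho_f*Vf + rho_m*(1-Vf) = 2.3*0.56 + 1.4*0.44 = 1.904 g/cm^3

1.904 g/cm^3


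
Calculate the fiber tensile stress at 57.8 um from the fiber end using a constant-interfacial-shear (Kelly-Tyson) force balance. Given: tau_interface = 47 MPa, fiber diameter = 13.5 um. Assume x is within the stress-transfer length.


Force balance: sigma_f * (pi*d^2/4) = tau * (pi*d) * x  ->  sigma_f = 4 * tau * x / d
sigma_f = 4 * 47 * 57.8 / 13.5 = 804.9 MPa

804.9 MPa


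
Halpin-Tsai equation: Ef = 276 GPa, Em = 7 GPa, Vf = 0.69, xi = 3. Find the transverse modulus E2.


eta = (Ef/Em - 1)/(Ef/Em + xi) = (39.4286 - 1)/(39.4286 + 3) = 0.9057
E2 = Em*(1+xi*eta*Vf)/(1-eta*Vf) = 53.66 GPa

53.66 GPa


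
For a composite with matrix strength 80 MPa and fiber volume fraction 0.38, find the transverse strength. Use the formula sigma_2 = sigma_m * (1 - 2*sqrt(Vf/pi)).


factor = 1 - 2*sqrt(0.38/pi) = 0.3044
sigma_2 = 80 * 0.3044 = 24.35 MPa

24.35 MPa


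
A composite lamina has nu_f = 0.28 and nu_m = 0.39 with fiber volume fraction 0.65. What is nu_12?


nu_12 = nu_f*Vf + nu_m*(1-Vf) = 0.28*0.65 + 0.39*0.35 = 0.3185

0.3185


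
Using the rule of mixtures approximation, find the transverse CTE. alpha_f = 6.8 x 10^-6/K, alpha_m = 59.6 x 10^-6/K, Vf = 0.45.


alpha_2 = alpha_f*Vf + alpha_m*(1-Vf) = 6.8*0.45 + 59.6*0.55 = 35.8 x 10^-6/K

35.8 x 10^-6/K


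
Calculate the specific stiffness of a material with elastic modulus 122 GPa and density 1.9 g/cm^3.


Specific stiffness = E/rho = 122/1.9 = 64.2 GPa/(g/cm^3)

64.2 GPa/(g/cm^3)


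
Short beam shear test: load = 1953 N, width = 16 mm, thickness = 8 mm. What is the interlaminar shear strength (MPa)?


ILSS = 3F/(4bh) = 3*1953/(4*16*8) = 11.44 MPa

11.44 MPa


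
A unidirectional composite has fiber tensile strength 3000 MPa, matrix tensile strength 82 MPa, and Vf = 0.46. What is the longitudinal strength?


sigma_1 = sigma_f*Vf + sigma_m*(1-Vf) = 3000*0.46 + 82*0.54 = 1424.3 MPa

1424.3 MPa


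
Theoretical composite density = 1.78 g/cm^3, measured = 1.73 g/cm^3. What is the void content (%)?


Void% = (rho_theo - rho_actual)/rho_theo * 100 = (1.78 - 1.73)/1.78 * 100 = 2.81%

2.81%


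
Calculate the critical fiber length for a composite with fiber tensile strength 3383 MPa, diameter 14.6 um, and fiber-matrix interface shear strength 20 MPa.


Lc = sigma_f * d / (2 * tau_i) = 3383 * 14.6 / (2 * 20) = 1234.8 um

1234.8 um


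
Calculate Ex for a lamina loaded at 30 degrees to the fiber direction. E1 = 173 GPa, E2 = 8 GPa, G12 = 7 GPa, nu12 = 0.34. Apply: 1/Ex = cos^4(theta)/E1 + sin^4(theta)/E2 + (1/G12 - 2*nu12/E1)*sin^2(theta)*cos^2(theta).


cos^4(30) = 0.5625, sin^4(30) = 0.0625, sin^2(30)*cos^2(30) = 0.1875
1/G12 - 2*nu12/E1 = 1/7 - 2*0.34/173 = 0.138927 GPa^-1
1/Ex = 0.5625/173 + 0.0625/8 + 0.138927*0.1875 = 0.0371127 GPa^-1
Ex = 26.94 GPa

26.94 GPa


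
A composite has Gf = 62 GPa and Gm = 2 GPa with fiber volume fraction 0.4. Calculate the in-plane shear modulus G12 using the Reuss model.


1/G12 = Vf/Gf + (1-Vf)/Gm = 0.4/62 + 0.6/2
G12 = 3.26 GPa

3.26 GPa


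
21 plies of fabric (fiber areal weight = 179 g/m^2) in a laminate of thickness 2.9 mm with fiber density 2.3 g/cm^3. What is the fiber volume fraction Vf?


Vf = n * FAW / (rho_f * h * 1000) = 21 * 179 / (2.3 * 2.9 * 1000) = 0.5636

0.5636


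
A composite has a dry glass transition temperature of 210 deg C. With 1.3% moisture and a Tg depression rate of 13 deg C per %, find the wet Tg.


Tg_wet = Tg_dry - k*moisture = 210 - 13*1.3 = 193.1 deg C

193.1 deg C


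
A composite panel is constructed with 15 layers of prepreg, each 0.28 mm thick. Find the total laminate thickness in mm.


h = n * t_ply = 15 * 0.28 = 4.2 mm

4.2 mm


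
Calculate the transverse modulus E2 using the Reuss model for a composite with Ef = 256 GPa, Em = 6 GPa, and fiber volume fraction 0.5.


1/E2 = Vf/Ef + (1-Vf)/Em = 0.5/256 + 0.5/6
E2 = 11.73 GPa

11.73 GPa


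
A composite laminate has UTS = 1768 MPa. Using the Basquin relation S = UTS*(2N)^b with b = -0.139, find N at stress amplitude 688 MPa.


N = 0.5 * (S/UTS)^(1/b) = 0.5 * (688/1768)^(1/-0.139) = 444.4741 cycles

444.4741 cycles


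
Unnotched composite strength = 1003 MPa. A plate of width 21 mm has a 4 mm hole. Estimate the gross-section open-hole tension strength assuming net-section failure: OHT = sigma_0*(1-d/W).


OHT = sigma_0*(1-d/W) = 1003*(1-4/21) = 812.0 MPa

812.0 MPa


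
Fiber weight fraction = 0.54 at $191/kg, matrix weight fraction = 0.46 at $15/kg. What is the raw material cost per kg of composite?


Cost = cost_f*Wf + cost_m*Wm = 191*0.54 + 15*0.46 = $110.04/kg

$110.04/kg


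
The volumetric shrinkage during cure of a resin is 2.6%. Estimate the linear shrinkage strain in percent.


Linear shrinkage ≈ vol_shrink/3 = 2.6/3 = 0.867%

0.867%


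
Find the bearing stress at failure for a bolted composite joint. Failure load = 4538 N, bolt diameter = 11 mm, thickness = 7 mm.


sigma_br = F/(d*h) = 4538/(11*7) = 58.9 MPa

58.9 MPa


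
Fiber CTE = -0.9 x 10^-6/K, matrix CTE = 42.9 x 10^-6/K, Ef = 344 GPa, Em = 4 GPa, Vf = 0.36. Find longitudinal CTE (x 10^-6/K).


E1 = Ef*Vf + Em*(1-Vf) = 126.4
alpha_1 = (alpha_f*Ef*Vf + alpha_m*Em*(1-Vf))/E1 = -0.01 x 10^-6/K

-0.01 x 10^-6/K


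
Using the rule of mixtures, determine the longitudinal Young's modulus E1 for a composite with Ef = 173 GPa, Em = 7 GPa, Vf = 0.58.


E1 = Ef*Vf + Em*(1-Vf) = 173*0.58 + 7*0.42 = 103.28 GPa

103.28 GPa


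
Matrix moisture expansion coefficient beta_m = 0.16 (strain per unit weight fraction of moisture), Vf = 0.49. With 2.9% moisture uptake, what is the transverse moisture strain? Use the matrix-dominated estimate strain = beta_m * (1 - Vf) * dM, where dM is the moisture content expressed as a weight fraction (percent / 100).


dM = 2.9/100 = 0.029
strain = beta_m * (1-Vf) * dM = 0.16 * 0.51 * 0.029 = 0.0023664

0.0023664


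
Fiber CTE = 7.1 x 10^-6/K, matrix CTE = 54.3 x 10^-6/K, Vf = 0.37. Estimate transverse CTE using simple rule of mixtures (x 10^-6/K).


alpha_2 = alpha_f*Vf + alpha_m*(1-Vf) = 7.1*0.37 + 54.3*0.63 = 36.8 x 10^-6/K

36.8 x 10^-6/K


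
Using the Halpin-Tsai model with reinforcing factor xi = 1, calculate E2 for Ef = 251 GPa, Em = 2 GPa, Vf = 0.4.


eta = (Ef/Em - 1)/(Ef/Em + xi) = (125.5 - 1)/(125.5 + 1) = 0.9842
E2 = Em*(1+xi*eta*Vf)/(1-eta*Vf) = 4.6 GPa

4.6 GPa


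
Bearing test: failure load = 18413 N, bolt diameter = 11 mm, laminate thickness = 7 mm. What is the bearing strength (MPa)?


sigma_br = F/(d*h) = 18413/(11*7) = 239.1 MPa

239.1 MPa


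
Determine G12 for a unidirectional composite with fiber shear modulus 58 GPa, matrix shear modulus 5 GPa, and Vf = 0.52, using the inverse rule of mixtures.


1/G12 = Vf/Gf + (1-Vf)/Gm = 0.52/58 + 0.48/5
G12 = 9.53 GPa

9.53 GPa


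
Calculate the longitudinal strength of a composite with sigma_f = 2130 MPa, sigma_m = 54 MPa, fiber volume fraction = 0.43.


sigma_1 = sigma_f*Vf + sigma_m*(1-Vf) = 2130*0.43 + 54*0.57 = 946.7 MPa

946.7 MPa


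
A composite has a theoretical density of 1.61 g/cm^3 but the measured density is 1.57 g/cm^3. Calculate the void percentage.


Void% = (rho_theo - rho_actual)/rho_theo * 100 = (1.61 - 1.57)/1.61 * 100 = 2.48%

2.48%


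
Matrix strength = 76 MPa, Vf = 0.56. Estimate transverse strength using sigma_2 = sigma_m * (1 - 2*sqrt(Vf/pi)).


factor = 1 - 2*sqrt(0.56/pi) = 0.1556
sigma_2 = 76 * 0.1556 = 11.83 MPa

11.83 MPa


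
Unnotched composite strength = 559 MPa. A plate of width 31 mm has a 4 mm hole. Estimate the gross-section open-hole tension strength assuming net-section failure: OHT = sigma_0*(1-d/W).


OHT = sigma_0*(1-d/W) = 559*(1-4/31) = 486.9 MPa

486.9 MPa


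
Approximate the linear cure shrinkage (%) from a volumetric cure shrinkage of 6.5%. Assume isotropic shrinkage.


Linear shrinkage ≈ vol_shrink/3 = 6.5/3 = 2.167%

2.167%


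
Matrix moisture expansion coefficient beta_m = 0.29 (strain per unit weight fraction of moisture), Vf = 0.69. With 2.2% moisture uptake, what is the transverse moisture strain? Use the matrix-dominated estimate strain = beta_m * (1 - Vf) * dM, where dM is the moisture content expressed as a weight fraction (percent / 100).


dM = 2.2/100 = 0.022
strain = beta_m * (1-Vf) * dM = 0.29 * 0.31 * 0.022 = 0.0019778

0.0019778


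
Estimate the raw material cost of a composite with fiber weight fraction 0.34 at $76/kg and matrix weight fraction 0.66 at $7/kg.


Cost = cost_f*Wf + cost_m*Wm = 76*0.34 + 7*0.66 = $30.46/kg

$30.46/kg


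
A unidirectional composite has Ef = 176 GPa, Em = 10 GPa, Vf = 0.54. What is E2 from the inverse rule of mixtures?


1/E2 = Vf/Ef + (1-Vf)/Em = 0.54/176 + 0.46/10
E2 = 20.38 GPa

20.38 GPa


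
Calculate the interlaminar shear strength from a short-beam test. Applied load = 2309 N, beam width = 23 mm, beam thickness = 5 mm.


ILSS = 3F/(4bh) = 3*2309/(4*23*5) = 15.06 MPa

15.06 MPa


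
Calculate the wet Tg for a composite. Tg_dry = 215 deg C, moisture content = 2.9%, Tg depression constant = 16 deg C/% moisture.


Tg_wet = Tg_dry - k*moisture = 215 - 16*2.9 = 168.6 deg C

168.6 deg C


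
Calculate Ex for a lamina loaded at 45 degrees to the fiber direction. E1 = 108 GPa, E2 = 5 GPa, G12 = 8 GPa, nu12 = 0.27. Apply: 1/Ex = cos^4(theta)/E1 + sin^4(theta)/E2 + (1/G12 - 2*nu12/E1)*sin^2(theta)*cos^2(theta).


cos^4(45) = 0.25, sin^4(45) = 0.25, sin^2(45)*cos^2(45) = 0.25
1/G12 - 2*nu12/E1 = 1/8 - 2*0.27/108 = 0.12 GPa^-1
1/Ex = 0.25/108 + 0.25/5 + 0.12*0.25 = 0.0823148 GPa^-1
Ex = 12.15 GPa

12.15 GPa


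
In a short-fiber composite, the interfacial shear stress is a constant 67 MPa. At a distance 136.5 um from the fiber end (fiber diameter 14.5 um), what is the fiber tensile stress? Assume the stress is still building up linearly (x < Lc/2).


Force balance: sigma_f * (pi*d^2/4) = tau * (pi*d) * x  ->  sigma_f = 4 * tau * x / d
sigma_f = 4 * 67 * 136.5 / 14.5 = 2522.9 MPa

2522.9 MPa


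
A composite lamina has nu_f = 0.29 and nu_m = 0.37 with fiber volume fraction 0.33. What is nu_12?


nu_12 = nu_f*Vf + nu_m*(1-Vf) = 0.29*0.33 + 0.37*0.67 = 0.3436

0.3436


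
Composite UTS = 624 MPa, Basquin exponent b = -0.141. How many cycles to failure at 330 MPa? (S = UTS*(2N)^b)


N = 0.5 * (S/UTS)^(1/b) = 0.5 * (330/624)^(1/-0.141) = 45.8325 cycles

45.8325 cycles


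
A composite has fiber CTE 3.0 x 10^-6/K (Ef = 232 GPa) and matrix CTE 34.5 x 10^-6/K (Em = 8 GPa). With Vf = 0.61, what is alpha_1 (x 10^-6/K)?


E1 = Ef*Vf + Em*(1-Vf) = 144.64
alpha_1 = (alpha_f*Ef*Vf + alpha_m*Em*(1-Vf))/E1 = 3.68 x 10^-6/K

3.68 x 10^-6/K


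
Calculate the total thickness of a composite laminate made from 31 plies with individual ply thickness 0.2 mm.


h = n * t_ply = 31 * 0.2 = 6.2 mm

6.2 mm


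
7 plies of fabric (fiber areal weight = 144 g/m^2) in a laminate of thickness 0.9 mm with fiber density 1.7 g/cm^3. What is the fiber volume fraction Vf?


Vf = n * FAW / (rho_f * h * 1000) = 7 * 144 / (1.7 * 0.9 * 1000) = 0.6588

0.6588


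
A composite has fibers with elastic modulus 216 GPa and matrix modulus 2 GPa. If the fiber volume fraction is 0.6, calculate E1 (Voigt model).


E1 = Ef*Vf + Em*(1-Vf) = 216*0.6 + 2*0.4 = 130.4 GPa

130.4 GPa


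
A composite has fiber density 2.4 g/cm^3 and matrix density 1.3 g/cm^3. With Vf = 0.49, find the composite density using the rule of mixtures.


rho_c = rho_f*Vf + rho_m*(1-Vf) = 2.4*0.49 + 1.3*0.51 = 1.839 g/cm^3

1.839 g/cm^3


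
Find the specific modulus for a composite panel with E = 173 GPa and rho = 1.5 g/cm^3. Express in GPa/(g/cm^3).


Specific stiffness = E/rho = 173/1.5 = 115.3 GPa/(g/cm^3)

115.3 GPa/(g/cm^3)


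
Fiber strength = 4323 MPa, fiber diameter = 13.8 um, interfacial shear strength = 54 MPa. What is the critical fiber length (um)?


Lc = sigma_f * d / (2 * tau_i) = 4323 * 13.8 / (2 * 54) = 552.4 um

552.4 um


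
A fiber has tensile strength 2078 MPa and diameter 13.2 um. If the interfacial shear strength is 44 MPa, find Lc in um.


Lc = sigma_f * d / (2 * tau_i) = 2078 * 13.2 / (2 * 44) = 311.7 um

311.7 um


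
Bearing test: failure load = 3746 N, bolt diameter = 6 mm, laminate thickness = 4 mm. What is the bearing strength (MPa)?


sigma_br = F/(d*h) = 3746/(6*4) = 156.1 MPa

156.1 MPa


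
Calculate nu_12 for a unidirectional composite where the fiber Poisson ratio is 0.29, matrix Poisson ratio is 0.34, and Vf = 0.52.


nu_12 = nu_f*Vf + nu_m*(1-Vf) = 0.29*0.52 + 0.34*0.48 = 0.314

0.314


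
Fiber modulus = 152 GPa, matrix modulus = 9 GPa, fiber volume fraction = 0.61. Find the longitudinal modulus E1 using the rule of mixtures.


E1 = Ef*Vf + Em*(1-Vf) = 152*0.61 + 9*0.39 = 96.23 GPa

96.23 GPa


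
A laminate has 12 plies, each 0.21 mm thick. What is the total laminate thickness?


h = n * t_ply = 12 * 0.21 = 2.52 mm

2.52 mm


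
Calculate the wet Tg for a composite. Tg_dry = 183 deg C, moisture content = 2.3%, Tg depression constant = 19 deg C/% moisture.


Tg_wet = Tg_dry - k*moisture = 183 - 19*2.3 = 139.3 deg C

139.3 deg C


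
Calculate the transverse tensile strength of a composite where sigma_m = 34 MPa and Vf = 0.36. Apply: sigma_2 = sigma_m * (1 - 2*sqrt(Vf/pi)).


factor = 1 - 2*sqrt(0.36/pi) = 0.323
sigma_2 = 34 * 0.323 = 10.98 MPa

10.98 MPa


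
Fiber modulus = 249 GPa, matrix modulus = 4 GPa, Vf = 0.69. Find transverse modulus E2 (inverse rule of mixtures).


1/E2 = Vf/Ef + (1-Vf)/Em = 0.69/249 + 0.31/4
E2 = 12.46 GPa

12.46 GPa


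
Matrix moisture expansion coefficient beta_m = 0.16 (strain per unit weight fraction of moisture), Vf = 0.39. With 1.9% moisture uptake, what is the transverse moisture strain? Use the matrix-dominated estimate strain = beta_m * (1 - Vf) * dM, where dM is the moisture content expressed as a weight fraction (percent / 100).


dM = 1.9/100 = 0.019
strain = beta_m * (1-Vf) * dM = 0.16 * 0.61 * 0.019 = 0.0018544

0.0018544


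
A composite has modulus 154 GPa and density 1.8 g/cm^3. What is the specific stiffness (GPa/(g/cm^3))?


Specific stiffness = E/rho = 154/1.8 = 85.6 GPa/(g/cm^3)

85.6 GPa/(g/cm^3)


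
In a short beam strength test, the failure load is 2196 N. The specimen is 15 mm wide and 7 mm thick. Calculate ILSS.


ILSS = 3F/(4bh) = 3*2196/(4*15*7) = 15.69 MPa

15.69 MPa


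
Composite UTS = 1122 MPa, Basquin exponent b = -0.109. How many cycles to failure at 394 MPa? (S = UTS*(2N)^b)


N = 0.5 * (S/UTS)^(1/b) = 0.5 * (394/1122)^(1/-0.109) = 7390.3312 cycles

7390.3312 cycles


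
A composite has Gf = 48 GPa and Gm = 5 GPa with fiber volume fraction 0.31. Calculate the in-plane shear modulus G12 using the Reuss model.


1/G12 = Vf/Gf + (1-Vf)/Gm = 0.31/48 + 0.69/5
G12 = 6.92 GPa

6.92 GPa


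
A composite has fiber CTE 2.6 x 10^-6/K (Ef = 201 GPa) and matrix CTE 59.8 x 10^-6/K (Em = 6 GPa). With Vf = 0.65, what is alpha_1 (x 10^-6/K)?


E1 = Ef*Vf + Em*(1-Vf) = 132.75
alpha_1 = (alpha_f*Ef*Vf + alpha_m*Em*(1-Vf))/E1 = 3.5 x 10^-6/K

3.5 x 10^-6/K


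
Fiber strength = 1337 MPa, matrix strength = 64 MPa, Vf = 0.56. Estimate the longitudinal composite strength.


sigma_1 = sigma_f*Vf + sigma_m*(1-Vf) = 1337*0.56 + 64*0.44 = 776.9 MPa

776.9 MPa


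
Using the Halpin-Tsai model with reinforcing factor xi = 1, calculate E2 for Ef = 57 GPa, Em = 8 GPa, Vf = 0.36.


eta = (Ef/Em - 1)/(Ef/Em + xi) = (7.125 - 1)/(7.125 + 1) = 0.7538
E2 = Em*(1+xi*eta*Vf)/(1-eta*Vf) = 13.96 GPa

13.96 GPa


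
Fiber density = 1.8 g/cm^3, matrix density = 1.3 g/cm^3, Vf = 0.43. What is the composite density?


rho_c = rho_f*Vf + rho_m*(1-Vf) = 1.8*0.43 + 1.3*0.57 = 1.515 g/cm^3

1.515 g/cm^3


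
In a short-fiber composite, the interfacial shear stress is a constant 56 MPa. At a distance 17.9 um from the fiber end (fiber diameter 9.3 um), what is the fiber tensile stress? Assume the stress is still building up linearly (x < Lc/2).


Force balance: sigma_f * (pi*d^2/4) = tau * (pi*d) * x  ->  sigma_f = 4 * tau * x / d
sigma_f = 4 * 56 * 17.9 / 9.3 = 431.1 MPa

431.1 MPa


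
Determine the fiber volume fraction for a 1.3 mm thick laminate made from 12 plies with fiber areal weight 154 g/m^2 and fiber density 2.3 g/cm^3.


Vf = n * FAW / (rho_f * h * 1000) = 12 * 154 / (2.3 * 1.3 * 1000) = 0.6181

0.6181


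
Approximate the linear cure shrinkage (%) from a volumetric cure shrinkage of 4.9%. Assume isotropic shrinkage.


Linear shrinkage ≈ vol_shrink/3 = 4.9/3 = 1.633%

1.633%


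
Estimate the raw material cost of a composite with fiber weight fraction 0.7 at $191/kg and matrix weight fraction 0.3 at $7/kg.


Cost = cost_f*Wf + cost_m*Wm = 191*0.7 + 7*0.3 = $135.8/kg

$135.8/kg


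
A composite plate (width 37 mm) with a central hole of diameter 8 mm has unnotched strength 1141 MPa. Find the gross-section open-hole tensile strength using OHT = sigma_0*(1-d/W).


OHT = sigma_0*(1-d/W) = 1141*(1-8/37) = 894.3 MPa

894.3 MPa


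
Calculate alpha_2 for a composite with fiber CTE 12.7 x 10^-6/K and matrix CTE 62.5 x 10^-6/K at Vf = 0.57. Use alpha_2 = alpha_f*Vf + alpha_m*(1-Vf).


alpha_2 = alpha_f*Vf + alpha_m*(1-Vf) = 12.7*0.57 + 62.5*0.43 = 34.1 x 10^-6/K

34.1 x 10^-6/K


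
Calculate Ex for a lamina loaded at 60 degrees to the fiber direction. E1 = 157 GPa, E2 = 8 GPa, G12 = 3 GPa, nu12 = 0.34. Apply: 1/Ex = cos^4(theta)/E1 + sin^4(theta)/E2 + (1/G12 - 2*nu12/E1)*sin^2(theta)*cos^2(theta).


cos^4(60) = 0.0625, sin^4(60) = 0.5625, sin^2(60)*cos^2(60) = 0.1875
1/G12 - 2*nu12/E1 = 1/3 - 2*0.34/157 = 0.329002 GPa^-1
1/Ex = 0.0625/157 + 0.5625/8 + 0.329002*0.1875 = 0.1323985 GPa^-1
Ex = 7.55 GPa

7.55 GPa


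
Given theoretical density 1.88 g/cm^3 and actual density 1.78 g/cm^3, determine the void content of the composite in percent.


Void% = (rho_theo - rho_actual)/rho_theo * 100 = (1.88 - 1.78)/1.88 * 100 = 5.32%

5.32%


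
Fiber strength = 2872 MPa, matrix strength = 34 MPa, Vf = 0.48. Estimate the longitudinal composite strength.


sigma_1 = sigma_f*Vf + sigma_m*(1-Vf) = 2872*0.48 + 34*0.52 = 1396.2 MPa

1396.2 MPa


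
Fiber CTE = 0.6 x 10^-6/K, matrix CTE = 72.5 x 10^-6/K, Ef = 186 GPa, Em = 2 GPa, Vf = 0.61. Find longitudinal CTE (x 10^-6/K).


E1 = Ef*Vf + Em*(1-Vf) = 114.24
alpha_1 = (alpha_f*Ef*Vf + alpha_m*Em*(1-Vf))/E1 = 1.09 x 10^-6/K

1.09 x 10^-6/K


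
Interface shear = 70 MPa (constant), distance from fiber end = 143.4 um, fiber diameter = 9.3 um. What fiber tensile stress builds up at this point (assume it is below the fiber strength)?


Force balance: sigma_f * (pi*d^2/4) = tau * (pi*d) * x  ->  sigma_f = 4 * tau * x / d
sigma_f = 4 * 70 * 143.4 / 9.3 = 4317.4 MPa

4317.4 MPa


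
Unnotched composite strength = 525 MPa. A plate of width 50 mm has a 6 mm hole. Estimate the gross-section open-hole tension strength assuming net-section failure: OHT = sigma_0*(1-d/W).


OHT = sigma_0*(1-d/W) = 525*(1-6/50) = 462.0 MPa

462.0 MPa


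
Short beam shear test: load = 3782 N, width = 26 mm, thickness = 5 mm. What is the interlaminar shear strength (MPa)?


ILSS = 3F/(4bh) = 3*3782/(4*26*5) = 21.82 MPa

21.82 MPa


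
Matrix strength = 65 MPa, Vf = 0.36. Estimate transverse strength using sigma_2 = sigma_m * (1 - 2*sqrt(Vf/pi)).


factor = 1 - 2*sqrt(0.36/pi) = 0.323
sigma_2 = 65 * 0.323 = 20.99 MPa

20.99 MPa


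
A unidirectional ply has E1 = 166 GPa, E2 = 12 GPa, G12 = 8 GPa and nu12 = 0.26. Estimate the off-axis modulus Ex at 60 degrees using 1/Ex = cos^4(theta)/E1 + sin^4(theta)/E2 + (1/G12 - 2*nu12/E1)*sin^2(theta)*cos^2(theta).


cos^4(60) = 0.0625, sin^4(60) = 0.5625, sin^2(60)*cos^2(60) = 0.1875
1/G12 - 2*nu12/E1 = 1/8 - 2*0.26/166 = 0.121867 GPa^-1
1/Ex = 0.0625/166 + 0.5625/12 + 0.121867*0.1875 = 0.0701017 GPa^-1
Ex = 14.26 GPa

14.26 GPa


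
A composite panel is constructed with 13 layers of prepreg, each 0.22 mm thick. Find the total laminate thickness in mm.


h = n * t_ply = 13 * 0.22 = 2.86 mm

2.86 mm


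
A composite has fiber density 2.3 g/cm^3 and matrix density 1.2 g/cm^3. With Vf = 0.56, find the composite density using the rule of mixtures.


rho_c = rho_f*Vf + rho_m*(1-Vf) = 2.3*0.56 + 1.2*0.44 = 1.816 g/cm^3

1.816 g/cm^3


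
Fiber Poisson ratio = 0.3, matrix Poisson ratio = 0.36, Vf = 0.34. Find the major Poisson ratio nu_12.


nu_12 = nu_f*Vf + nu_m*(1-Vf) = 0.3*0.34 + 0.36*0.66 = 0.3396

0.3396


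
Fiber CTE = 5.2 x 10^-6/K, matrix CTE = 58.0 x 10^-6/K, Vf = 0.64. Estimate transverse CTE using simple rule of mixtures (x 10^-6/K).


alpha_2 = alpha_f*Vf + alpha_m*(1-Vf) = 5.2*0.64 + 58.0*0.36 = 24.2 x 10^-6/K

24.2 x 10^-6/K


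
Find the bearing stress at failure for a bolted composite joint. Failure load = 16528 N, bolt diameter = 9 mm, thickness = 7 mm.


sigma_br = F/(d*h) = 16528/(9*7) = 262.3 MPa

262.3 MPa


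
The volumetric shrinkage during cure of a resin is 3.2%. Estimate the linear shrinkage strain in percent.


Linear shrinkage ≈ vol_shrink/3 = 3.2/3 = 1.067%

1.067%


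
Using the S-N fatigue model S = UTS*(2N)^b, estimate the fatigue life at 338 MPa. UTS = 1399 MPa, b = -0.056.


N = 0.5 * (S/UTS)^(1/b) = 0.5 * (338/1399)^(1/-0.056) = 5.1887e+10 cycles

5.1887e+10 cycles


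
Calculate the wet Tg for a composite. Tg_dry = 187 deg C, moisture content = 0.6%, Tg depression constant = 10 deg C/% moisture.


Tg_wet = Tg_dry - k*moisture = 187 - 10*0.6 = 181.0 deg C

181.0 deg C
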